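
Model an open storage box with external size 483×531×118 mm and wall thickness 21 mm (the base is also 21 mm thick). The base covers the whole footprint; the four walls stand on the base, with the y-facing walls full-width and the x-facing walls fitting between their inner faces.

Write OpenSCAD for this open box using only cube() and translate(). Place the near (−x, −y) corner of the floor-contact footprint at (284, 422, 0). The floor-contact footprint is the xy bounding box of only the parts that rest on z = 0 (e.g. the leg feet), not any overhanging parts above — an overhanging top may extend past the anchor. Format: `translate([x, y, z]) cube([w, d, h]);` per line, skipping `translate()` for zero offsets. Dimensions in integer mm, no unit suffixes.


translate([284, 422, 0]) cube([483, 531, 21]);
translate([284, 422, 21]) cube([483, 21, 97]);
translate([284, 932, 21]) cube([483, 21, 97]);
translate([284, 443, 21]) cube([21, 489, 97]);
translate([746, 443, 21]) cube([21, 489, 97]);


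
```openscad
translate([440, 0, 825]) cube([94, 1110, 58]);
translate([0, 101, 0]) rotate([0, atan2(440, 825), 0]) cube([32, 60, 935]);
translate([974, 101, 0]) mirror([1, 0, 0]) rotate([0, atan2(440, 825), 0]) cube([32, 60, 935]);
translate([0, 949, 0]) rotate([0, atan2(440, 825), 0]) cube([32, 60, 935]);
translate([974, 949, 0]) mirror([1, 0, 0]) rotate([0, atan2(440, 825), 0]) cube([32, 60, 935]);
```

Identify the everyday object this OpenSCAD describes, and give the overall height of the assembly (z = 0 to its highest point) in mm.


A sawhorse. The overall height is 883 mm.

A beam across two mirrored pairs of raked legs — a sawhorse. The beam's underside is at z = 825 (matching the legs' vertical rise in atan2(440, 825)) and the beam is 58 mm tall, so its top is at 825 + 58 = 883 mm. The raked legs top out at the beam's underside, so that is the highest point.


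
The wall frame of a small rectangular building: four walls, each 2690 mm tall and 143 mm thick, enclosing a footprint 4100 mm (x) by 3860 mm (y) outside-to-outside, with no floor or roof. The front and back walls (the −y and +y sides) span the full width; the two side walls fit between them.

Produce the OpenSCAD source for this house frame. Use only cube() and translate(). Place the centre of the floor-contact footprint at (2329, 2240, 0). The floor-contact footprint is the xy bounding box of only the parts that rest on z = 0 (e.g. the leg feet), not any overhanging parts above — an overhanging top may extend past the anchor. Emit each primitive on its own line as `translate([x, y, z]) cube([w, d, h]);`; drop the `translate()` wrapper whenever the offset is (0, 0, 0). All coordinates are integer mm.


translate([279, 310, 0]) cube([4100, 143, 2690]);
translate([279, 4027, 0]) cube([4100, 143, 2690]);
translate([279, 453, 0]) cube([143, 3574, 2690]);
translate([4236, 453, 0]) cube([143, 3574, 2690]);


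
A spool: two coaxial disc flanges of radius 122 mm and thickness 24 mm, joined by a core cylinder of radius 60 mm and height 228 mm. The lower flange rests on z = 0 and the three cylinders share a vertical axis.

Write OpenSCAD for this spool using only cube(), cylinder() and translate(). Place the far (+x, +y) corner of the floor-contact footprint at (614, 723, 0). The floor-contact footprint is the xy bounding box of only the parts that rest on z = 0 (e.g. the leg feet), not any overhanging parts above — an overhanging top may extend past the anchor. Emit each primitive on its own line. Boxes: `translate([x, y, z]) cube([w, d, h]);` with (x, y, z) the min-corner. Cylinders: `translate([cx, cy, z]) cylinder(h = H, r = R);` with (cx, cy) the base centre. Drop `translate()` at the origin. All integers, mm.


translate([492, 601, 0]) cylinder(h = 24, r = 122);
translate([492, 601, 24]) cylinder(h = 228, r = 60);
translate([492, 601, 252]) cylinder(h = 24, r = 122);


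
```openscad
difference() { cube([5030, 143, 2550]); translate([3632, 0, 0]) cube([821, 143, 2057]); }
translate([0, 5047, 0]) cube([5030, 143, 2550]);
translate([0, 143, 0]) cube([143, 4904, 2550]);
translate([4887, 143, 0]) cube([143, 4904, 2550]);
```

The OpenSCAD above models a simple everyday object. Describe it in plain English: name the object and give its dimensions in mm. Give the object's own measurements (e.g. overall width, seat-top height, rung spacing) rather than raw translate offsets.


A single room: four walls, each 2550 mm tall and 143 mm thick, enclosing an outside footprint 5030×5190 mm (x × y), no floor or roof. The front and back walls (−y and +y sides) run the full x-width; the side walls fit between their inner faces. A door opening 821 mm wide and 2057 mm tall is cut through the front wall from the floor up, its −x edge 3632 mm from the wall's −x end.


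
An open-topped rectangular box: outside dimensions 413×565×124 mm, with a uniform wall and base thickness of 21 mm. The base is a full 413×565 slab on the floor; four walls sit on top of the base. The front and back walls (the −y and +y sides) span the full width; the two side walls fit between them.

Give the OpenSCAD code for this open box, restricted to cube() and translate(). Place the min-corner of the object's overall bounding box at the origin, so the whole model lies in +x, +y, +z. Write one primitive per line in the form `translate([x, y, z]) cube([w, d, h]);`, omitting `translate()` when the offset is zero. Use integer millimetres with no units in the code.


cube([413, 565, 21]);
translate([0, 0, 21]) cube([413, 21, 103]);
translate([0, 544, 21]) cube([413, 21, 103]);
translate([0, 21, 21]) cube([21, 523, 103]);
translate([392, 21, 21]) cube([21, 523, 103]);


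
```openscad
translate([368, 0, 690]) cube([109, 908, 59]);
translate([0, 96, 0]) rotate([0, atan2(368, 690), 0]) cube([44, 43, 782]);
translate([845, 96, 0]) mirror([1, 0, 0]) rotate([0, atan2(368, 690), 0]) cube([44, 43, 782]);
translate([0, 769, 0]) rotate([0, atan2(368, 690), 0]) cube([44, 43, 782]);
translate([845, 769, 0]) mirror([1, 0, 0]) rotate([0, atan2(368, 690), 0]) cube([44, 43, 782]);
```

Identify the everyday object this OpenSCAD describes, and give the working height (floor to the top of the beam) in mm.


A sawhorse. The overall height is 749 mm.

A beam across two mirrored pairs of raked legs — a sawhorse. The beam's underside is at z = 690 (matching the legs' vertical rise in atan2(368, 690)) and the beam is 59 mm tall, so its top is at 690 + 59 = 749 mm. The raked legs top out at the beam's underside, so that is the highest point.


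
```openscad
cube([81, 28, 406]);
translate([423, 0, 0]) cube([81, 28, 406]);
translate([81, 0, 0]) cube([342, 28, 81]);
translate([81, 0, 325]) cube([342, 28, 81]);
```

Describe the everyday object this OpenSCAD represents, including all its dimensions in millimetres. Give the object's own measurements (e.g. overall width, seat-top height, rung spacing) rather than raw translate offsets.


A rectangular picture frame lying in the x–z plane (depth along y). The opening is 342 mm wide (x) by 244 mm tall (z), surrounded by a border 81 mm wide on all four sides. The frame is 28 mm deep and is made of two full-height vertical stiles with two horizontal rails fitted between them.


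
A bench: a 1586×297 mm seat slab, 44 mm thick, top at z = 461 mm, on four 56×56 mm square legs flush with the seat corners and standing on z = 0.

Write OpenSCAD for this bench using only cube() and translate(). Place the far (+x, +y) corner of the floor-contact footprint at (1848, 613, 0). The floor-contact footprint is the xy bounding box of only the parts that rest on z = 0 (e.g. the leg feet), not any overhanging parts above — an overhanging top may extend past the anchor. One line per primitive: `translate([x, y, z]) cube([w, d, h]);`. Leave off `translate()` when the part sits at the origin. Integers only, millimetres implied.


translate([262, 316, 417]) cube([1586, 297, 44]);
translate([262, 316, 0]) cube([56, 56, 417]);
translate([262, 557, 0]) cube([56, 56, 417]);
translate([1792, 316, 0]) cube([56, 56, 417]);
translate([1792, 557, 0]) cube([56, 56, 417]);


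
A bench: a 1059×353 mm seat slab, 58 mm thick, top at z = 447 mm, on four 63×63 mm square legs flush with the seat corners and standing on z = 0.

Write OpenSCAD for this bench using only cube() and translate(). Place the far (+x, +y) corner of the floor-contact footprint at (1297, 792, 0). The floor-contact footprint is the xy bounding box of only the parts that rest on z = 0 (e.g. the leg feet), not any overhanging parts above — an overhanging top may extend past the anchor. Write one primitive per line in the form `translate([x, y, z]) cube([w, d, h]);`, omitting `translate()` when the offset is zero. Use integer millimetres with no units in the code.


// leg_h = 447 − 58 = 389
translate([238, 439, 389]) cube([1059, 353, 58]);
translate([238, 439, 0]) cube([63, 63, 389]);
translate([238, 729, 0]) cube([63, 63, 389]);
translate([1234, 439, 0]) cube([63, 63, 389]);
translate([1234, 729, 0]) cube([63, 63, 389]);


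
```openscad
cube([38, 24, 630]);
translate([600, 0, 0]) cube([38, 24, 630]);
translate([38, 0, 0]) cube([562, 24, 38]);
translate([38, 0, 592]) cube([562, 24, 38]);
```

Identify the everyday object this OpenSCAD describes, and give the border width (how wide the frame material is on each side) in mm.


A picture frame. The border width is 38 mm.

Four thin pieces enclosing a rectangular opening — a picture frame. The two full-height stiles are 630 mm tall; the top rail sits at z = 592 and is 38 mm tall, so the border above the opening is 630 − 592 = 38 mm, matching the stile x-width.


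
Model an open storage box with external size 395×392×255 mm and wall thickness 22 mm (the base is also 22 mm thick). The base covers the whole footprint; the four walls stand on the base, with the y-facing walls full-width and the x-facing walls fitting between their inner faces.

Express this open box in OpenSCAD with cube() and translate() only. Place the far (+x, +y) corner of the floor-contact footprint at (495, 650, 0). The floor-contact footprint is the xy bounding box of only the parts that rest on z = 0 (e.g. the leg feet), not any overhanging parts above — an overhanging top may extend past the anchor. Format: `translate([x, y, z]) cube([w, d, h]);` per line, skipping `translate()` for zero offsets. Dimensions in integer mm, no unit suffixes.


translate([100, 258, 0]) cube([395, 392, 22]);
translate([100, 258, 22]) cube([395, 22, 233]);
translate([100, 628, 22]) cube([395, 22, 233]);
translate([100, 280, 22]) cube([22, 348, 233]);
translate([473, 280, 22]) cube([22, 348, 233]);


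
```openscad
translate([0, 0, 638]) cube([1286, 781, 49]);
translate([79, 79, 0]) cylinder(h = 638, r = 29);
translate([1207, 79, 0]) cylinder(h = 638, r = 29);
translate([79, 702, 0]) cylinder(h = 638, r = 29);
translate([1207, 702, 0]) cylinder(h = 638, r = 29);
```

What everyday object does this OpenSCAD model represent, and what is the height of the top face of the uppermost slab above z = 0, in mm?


A table. The table height is 687 mm.

A 1286×781×49 slab sits at z = 638 on four Ø58 mm round legs — a table. The top surface is at 638 + 49 = 687 mm.


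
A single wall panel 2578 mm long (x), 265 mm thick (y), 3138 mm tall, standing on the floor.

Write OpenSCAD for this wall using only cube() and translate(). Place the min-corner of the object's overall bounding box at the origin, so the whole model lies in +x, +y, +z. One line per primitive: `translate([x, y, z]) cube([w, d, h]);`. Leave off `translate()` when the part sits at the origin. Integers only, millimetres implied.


cube([2578, 265, 3138]);


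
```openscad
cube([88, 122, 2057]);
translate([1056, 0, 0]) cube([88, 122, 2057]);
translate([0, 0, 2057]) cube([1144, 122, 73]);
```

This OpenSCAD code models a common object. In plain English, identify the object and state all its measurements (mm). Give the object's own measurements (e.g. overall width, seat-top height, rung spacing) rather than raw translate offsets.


A door frame. The clear opening is 968 mm wide and 2057 mm high. Two 88 mm wide jambs, 122 mm deep, stand either side of the opening from the floor to the top of the opening. A 73 mm thick head sits across the top of both jambs, spanning the full outside width of the frame.


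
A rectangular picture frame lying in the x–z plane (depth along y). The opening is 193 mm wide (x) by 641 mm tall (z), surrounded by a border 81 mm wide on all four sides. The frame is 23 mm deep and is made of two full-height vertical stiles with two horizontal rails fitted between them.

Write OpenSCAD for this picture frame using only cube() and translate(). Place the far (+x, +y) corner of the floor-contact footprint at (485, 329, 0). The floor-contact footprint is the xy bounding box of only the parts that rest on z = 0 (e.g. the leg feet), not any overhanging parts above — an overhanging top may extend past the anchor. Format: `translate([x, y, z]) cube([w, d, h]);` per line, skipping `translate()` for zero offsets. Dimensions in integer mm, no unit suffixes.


translate([130, 306, 0]) cube([81, 23, 803]);
translate([404, 306, 0]) cube([81, 23, 803]);
translate([211, 306, 0]) cube([193, 23, 81]);
translate([211, 306, 722]) cube([193, 23, 81]);


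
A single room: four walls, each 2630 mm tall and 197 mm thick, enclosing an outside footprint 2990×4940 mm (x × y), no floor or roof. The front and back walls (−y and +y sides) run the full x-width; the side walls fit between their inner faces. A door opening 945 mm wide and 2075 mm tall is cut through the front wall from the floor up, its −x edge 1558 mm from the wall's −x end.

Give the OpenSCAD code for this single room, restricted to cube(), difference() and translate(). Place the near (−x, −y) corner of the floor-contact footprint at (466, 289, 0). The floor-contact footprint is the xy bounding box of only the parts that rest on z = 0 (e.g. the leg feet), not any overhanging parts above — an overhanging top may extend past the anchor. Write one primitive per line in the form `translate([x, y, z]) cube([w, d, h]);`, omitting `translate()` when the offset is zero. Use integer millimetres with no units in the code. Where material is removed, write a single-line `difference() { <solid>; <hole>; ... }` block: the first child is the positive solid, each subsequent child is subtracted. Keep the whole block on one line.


difference() { translate([466, 289, 0]) cube([2990, 197, 2630]); translate([2024, 289, 0]) cube([945, 197, 2075]); }
translate([466, 5032, 0]) cube([2990, 197, 2630]);
translate([466, 486, 0]) cube([197, 4546, 2630]);
translate([3259, 486, 0]) cube([197, 4546, 2630]);


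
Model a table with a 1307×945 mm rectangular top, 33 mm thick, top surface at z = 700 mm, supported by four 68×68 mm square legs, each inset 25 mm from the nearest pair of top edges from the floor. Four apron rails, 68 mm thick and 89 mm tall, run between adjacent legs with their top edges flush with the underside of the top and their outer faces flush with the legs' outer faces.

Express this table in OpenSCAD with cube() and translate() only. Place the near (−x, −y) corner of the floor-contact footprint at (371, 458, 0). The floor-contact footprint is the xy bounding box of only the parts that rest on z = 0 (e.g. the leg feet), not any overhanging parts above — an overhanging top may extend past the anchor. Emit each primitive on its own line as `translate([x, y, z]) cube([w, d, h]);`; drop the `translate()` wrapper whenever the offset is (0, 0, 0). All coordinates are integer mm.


// leg_h = 700 - 33 = 667
// apron z = 667 - 89 = 578
translate([346, 433, 667]) cube([1307, 945, 33]);
translate([371, 458, 0]) cube([68, 68, 667]);
translate([1560, 458, 0]) cube([68, 68, 667]);
translate([371, 1285, 0]) cube([68, 68, 667]);
translate([1560, 1285, 0]) cube([68, 68, 667]);
translate([439, 458, 578]) cube([1121, 68, 89]);
translate([439, 1285, 578]) cube([1121, 68, 89]);
translate([371, 526, 578]) cube([68, 759, 89]);
translate([1560, 526, 578]) cube([68, 759, 89]);


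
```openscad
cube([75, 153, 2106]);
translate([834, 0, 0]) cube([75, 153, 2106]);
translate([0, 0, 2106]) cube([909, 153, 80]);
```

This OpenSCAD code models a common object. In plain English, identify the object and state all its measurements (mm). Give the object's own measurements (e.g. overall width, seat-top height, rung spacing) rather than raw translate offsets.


A door frame. The clear opening is 759 mm wide and 2106 mm high. Two 75 mm wide jambs, 153 mm deep, stand either side of the opening from the floor to the top of the opening. A 80 mm thick head sits across the top of both jambs, spanning the full outside width of the frame.


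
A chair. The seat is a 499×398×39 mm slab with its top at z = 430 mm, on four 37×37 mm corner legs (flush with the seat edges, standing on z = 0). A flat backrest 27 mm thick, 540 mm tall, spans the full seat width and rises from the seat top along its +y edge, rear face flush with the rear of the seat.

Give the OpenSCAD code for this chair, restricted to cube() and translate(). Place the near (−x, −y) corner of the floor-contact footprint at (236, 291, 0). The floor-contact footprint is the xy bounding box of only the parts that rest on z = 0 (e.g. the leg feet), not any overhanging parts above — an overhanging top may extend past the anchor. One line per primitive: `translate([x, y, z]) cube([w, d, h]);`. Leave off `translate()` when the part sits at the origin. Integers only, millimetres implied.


// leg_h = 430 - 39 = 391
translate([236, 291, 391]) cube([499, 398, 39]);
translate([236, 291, 0]) cube([37, 37, 391]);
translate([698, 291, 0]) cube([37, 37, 391]);
translate([236, 652, 0]) cube([37, 37, 391]);
translate([698, 652, 0]) cube([37, 37, 391]);
translate([236, 662, 430]) cube([499, 27, 540]);


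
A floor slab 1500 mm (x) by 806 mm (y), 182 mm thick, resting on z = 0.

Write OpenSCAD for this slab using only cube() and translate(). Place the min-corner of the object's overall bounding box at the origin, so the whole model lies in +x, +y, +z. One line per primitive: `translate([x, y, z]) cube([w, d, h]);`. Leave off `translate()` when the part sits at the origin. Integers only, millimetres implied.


cube([1500, 806, 182]);


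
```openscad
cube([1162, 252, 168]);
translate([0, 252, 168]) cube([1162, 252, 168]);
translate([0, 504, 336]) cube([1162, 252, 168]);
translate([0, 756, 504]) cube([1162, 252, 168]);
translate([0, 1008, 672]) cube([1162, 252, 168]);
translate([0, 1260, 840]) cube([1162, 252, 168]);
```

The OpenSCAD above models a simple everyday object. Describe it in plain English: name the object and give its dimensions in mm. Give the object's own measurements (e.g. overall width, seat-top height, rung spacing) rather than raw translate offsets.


A straight staircase of 6 solid steps. Each step is 1162 mm wide (x), 252 mm deep (y, the going) and 168 mm tall (the rise). The first step rests on the floor; each subsequent step sits one going further in +y and one rise higher in +z, directly behind and above the previous step with no overlap.


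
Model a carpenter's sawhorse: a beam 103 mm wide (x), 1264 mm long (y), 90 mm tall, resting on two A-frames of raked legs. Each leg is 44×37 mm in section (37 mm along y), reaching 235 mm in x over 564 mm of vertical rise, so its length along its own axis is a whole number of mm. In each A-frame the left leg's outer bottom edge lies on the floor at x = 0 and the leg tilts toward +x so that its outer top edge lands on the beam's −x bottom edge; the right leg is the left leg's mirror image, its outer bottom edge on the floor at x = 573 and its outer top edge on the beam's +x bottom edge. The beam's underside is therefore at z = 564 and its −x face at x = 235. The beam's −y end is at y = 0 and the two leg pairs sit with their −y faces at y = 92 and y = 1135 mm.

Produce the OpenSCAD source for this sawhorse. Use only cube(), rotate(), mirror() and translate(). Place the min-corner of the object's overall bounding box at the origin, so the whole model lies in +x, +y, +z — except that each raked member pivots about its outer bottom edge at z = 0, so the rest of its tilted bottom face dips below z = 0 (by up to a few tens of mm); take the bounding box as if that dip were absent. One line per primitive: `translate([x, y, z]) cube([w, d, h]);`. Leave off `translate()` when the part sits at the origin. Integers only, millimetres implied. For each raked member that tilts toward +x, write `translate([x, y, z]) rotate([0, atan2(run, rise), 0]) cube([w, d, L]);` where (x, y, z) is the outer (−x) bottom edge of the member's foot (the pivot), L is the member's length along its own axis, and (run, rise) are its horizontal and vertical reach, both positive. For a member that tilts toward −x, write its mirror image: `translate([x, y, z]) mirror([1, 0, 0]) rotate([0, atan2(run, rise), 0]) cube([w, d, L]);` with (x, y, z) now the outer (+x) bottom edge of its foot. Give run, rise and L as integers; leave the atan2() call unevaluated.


translate([235, 0, 564]) cube([103, 1264, 90]);
translate([0, 92, 0]) rotate([0, atan2(235, 564), 0]) cube([44, 37, 611]);
translate([573, 92, 0]) mirror([1, 0, 0]) rotate([0, atan2(235, 564), 0]) cube([44, 37, 611]);
translate([0, 1135, 0]) rotate([0, atan2(235, 564), 0]) cube([44, 37, 611]);
translate([573, 1135, 0]) mirror([1, 0, 0]) rotate([0, atan2(235, 564), 0]) cube([44, 37, 611]);


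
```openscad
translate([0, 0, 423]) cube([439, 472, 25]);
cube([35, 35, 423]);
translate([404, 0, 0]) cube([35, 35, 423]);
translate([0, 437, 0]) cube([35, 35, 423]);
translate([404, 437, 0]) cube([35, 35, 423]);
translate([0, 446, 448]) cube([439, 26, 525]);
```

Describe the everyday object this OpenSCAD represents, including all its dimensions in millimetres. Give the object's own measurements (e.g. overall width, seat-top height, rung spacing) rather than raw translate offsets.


A chair. The seat is a 439×472×25 mm slab with its top at z = 448 mm, on four 35×35 mm corner legs (flush with the seat edges, standing on z = 0). A flat backrest 26 mm thick, 525 mm tall, spans the full seat width and rises from the seat top along its +y edge, rear face flush with the rear of the seat.


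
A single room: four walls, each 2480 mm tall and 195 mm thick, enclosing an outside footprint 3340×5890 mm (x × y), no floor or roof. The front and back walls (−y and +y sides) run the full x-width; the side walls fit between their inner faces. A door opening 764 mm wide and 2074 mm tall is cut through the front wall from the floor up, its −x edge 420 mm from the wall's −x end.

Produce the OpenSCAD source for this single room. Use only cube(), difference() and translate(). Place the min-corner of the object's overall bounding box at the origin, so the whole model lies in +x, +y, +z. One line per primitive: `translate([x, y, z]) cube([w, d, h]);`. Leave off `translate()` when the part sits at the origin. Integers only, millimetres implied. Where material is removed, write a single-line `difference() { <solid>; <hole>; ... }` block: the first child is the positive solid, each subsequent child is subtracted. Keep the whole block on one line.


difference() { cube([3340, 195, 2480]); translate([420, 0, 0]) cube([764, 195, 2074]); }
translate([0, 5695, 0]) cube([3340, 195, 2480]);
translate([0, 195, 0]) cube([195, 5500, 2480]);
translate([3145, 195, 0]) cube([195, 5500, 2480]);


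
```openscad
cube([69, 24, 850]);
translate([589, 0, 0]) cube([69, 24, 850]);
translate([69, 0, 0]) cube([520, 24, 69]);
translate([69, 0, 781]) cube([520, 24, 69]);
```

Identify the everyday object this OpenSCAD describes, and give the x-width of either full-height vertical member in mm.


A picture frame. The border width is 69 mm.

Four thin pieces enclosing a rectangular opening — a picture frame. The two full-height stiles are 850 mm tall; the top rail sits at z = 781 and is 69 mm tall, so the border above the opening is 850 − 781 = 69 mm, matching the stile x-width.


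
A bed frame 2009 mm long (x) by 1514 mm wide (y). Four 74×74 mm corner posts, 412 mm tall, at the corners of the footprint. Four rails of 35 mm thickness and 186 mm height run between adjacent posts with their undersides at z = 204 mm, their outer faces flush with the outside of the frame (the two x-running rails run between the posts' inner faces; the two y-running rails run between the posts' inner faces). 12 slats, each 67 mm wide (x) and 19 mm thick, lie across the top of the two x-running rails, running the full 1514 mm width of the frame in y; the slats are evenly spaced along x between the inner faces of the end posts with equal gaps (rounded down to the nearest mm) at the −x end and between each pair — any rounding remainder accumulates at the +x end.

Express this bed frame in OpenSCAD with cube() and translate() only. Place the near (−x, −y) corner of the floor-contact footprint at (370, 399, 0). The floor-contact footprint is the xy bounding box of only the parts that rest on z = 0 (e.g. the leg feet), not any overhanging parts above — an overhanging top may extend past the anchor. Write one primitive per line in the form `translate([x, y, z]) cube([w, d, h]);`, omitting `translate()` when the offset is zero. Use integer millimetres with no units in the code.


translate([370, 399, 0]) cube([74, 74, 412]);
translate([370, 1839, 0]) cube([74, 74, 412]);
translate([2305, 399, 0]) cube([74, 74, 412]);
translate([2305, 1839, 0]) cube([74, 74, 412]);
translate([444, 399, 204]) cube([1861, 35, 186]);
translate([444, 1878, 204]) cube([1861, 35, 186]);
translate([370, 473, 204]) cube([35, 1366, 186]);
translate([2344, 473, 204]) cube([35, 1366, 186]);
translate([525, 399, 390]) cube([67, 1514, 19]);
translate([673, 399, 390]) cube([67, 1514, 19]);
translate([821, 399, 390]) cube([67, 1514, 19]);
translate([969, 399, 390]) cube([67, 1514, 19]);
translate([1117, 399, 390]) cube([67, 1514, 19]);
translate([1265, 399, 390]) cube([67, 1514, 19]);
translate([1413, 399, 390]) cube([67, 1514, 19]);
translate([1561, 399, 390]) cube([67, 1514, 19]);
translate([1709, 399, 390]) cube([67, 1514, 19]);
translate([1857, 399, 390]) cube([67, 1514, 19]);
translate([2005, 399, 390]) cube([67, 1514, 19]);
translate([2153, 399, 390]) cube([67, 1514, 19]);


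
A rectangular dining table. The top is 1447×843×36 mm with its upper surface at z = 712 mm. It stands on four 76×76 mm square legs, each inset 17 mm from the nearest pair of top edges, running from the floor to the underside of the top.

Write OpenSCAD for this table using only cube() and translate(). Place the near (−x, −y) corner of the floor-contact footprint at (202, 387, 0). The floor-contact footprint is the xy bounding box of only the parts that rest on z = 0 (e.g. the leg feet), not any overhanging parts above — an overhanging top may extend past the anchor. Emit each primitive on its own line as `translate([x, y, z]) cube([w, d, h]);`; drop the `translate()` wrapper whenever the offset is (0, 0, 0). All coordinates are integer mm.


// leg_h = 712 - 36 = 676
translate([185, 370, 676]) cube([1447, 843, 36]);
translate([202, 387, 0]) cube([76, 76, 676]);
translate([1539, 387, 0]) cube([76, 76, 676]);
translate([202, 1120, 0]) cube([76, 76, 676]);
translate([1539, 1120, 0]) cube([76, 76, 676]);


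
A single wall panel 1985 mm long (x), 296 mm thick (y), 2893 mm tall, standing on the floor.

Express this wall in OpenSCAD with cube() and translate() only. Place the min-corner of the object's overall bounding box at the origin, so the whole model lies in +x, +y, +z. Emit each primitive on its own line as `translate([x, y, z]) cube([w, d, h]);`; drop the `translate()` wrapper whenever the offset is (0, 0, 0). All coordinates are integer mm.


cube([1985, 296, 2893]);


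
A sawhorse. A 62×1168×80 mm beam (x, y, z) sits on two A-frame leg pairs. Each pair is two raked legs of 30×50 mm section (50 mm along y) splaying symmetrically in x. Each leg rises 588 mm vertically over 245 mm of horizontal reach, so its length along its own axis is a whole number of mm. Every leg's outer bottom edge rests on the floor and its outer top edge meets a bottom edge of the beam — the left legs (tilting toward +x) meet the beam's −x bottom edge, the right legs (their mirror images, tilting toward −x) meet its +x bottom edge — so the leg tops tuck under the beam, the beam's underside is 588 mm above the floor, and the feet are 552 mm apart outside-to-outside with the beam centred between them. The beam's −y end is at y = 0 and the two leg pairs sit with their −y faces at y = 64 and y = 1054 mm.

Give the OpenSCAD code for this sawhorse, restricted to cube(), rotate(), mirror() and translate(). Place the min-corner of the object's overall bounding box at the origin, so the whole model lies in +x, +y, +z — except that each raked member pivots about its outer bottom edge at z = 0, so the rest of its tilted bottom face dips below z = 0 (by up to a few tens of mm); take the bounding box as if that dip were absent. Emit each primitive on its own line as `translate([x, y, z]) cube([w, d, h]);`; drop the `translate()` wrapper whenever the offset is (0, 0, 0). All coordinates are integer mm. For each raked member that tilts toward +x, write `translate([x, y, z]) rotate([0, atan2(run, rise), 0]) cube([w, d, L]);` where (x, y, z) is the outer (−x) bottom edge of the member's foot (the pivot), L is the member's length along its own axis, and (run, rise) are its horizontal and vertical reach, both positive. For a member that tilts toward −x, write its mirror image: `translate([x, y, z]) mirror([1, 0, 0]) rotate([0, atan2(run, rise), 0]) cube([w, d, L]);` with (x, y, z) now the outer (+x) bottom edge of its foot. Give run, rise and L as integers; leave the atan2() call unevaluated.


// leg length = √(245² + 588²) = 637
// right-leg outer foot x = 2·245 + 62 = 552
// beam min-corner = (245, 0, 588)
translate([245, 0, 588]) cube([62, 1168, 80]);
translate([0, 64, 0]) rotate([0, atan2(245, 588), 0]) cube([30, 50, 637]);
translate([552, 64, 0]) mirror([1, 0, 0]) rotate([0, atan2(245, 588), 0]) cube([30, 50, 637]);
translate([0, 1054, 0]) rotate([0, atan2(245, 588), 0]) cube([30, 50, 637]);
translate([552, 1054, 0]) mirror([1, 0, 0]) rotate([0, atan2(245, 588), 0]) cube([30, 50, 637]);


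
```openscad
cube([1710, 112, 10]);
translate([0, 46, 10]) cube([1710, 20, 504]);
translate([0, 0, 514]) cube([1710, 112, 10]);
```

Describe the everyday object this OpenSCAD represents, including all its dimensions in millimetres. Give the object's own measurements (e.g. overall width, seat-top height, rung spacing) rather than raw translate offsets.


An I-beam lying along x, 1710 mm long. Overall section height 524 mm. Two flanges 112 mm wide (y) and 10 mm thick, one on the floor and one at the top; a web 20 mm thick runs between them, centred on the flange width.


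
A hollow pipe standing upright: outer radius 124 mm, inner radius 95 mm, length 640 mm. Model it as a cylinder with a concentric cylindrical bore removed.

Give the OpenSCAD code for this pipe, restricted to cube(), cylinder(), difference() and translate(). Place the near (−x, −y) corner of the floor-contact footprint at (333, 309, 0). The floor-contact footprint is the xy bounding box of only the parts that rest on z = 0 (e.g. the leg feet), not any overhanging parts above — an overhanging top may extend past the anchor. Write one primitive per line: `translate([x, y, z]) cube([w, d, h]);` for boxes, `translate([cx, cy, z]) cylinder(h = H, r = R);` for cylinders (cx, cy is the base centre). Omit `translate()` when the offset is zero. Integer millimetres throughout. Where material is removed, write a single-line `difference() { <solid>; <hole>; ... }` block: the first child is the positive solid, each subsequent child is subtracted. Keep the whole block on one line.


difference() { translate([457, 433, 0]) cylinder(h = 640, r = 124); translate([457, 433, 0]) cylinder(h = 640, r = 95); }


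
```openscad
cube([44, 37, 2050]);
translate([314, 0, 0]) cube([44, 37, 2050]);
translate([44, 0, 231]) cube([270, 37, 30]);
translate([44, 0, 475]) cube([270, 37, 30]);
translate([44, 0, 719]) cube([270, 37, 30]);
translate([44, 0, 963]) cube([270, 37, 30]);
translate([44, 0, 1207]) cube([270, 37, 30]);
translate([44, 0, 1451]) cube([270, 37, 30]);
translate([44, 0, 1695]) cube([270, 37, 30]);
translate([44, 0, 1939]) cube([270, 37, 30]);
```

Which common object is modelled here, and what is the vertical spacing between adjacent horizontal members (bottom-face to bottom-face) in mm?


A ladder. The rung spacing is 244 mm.

Two tall 44×37 posts with 8 short bars between them — a ladder. Adjacent rungs sit at z = 231 and z = 475, so the spacing is 475 − 231 = 244 mm.


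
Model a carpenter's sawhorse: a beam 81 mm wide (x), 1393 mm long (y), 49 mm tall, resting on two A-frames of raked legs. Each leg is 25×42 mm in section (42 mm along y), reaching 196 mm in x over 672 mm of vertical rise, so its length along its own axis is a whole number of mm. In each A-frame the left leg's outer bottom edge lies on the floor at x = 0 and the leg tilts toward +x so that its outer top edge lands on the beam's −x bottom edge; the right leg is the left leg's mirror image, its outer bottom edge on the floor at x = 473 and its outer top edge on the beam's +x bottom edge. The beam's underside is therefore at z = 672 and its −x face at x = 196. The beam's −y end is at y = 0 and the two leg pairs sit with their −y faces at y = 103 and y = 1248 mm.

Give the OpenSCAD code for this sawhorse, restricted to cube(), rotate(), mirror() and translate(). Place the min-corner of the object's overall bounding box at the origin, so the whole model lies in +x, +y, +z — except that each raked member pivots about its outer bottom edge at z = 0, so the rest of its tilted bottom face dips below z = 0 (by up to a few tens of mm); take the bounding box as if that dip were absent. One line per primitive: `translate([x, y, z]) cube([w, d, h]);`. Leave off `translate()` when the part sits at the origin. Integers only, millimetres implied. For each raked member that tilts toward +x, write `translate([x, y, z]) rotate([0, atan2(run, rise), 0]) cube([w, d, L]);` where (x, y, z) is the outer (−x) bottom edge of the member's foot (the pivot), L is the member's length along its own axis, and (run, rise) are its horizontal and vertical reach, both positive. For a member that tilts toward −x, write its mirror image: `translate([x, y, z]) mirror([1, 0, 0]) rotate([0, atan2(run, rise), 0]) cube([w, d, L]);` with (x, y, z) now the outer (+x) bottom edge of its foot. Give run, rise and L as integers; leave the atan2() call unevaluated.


translate([196, 0, 672]) cube([81, 1393, 49]);
translate([0, 103, 0]) rotate([0, atan2(196, 672), 0]) cube([25, 42, 700]);
translate([473, 103, 0]) mirror([1, 0, 0]) rotate([0, atan2(196, 672), 0]) cube([25, 42, 700]);
translate([0, 1248, 0]) rotate([0, atan2(196, 672), 0]) cube([25, 42, 700]);
translate([473, 1248, 0]) mirror([1, 0, 0]) rotate([0, atan2(196, 672), 0]) cube([25, 42, 700]);


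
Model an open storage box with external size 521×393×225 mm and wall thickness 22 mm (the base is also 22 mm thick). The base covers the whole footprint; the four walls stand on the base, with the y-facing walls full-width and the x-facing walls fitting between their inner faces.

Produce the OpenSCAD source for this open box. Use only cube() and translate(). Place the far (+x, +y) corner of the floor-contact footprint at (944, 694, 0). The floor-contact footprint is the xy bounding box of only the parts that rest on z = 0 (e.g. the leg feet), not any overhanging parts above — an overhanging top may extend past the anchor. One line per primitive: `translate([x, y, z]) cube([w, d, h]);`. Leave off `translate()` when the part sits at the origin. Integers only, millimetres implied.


translate([423, 301, 0]) cube([521, 393, 22]);
translate([423, 301, 22]) cube([521, 22, 203]);
translate([423, 672, 22]) cube([521, 22, 203]);
translate([423, 323, 22]) cube([22, 349, 203]);
translate([922, 323, 22]) cube([22, 349, 203]);


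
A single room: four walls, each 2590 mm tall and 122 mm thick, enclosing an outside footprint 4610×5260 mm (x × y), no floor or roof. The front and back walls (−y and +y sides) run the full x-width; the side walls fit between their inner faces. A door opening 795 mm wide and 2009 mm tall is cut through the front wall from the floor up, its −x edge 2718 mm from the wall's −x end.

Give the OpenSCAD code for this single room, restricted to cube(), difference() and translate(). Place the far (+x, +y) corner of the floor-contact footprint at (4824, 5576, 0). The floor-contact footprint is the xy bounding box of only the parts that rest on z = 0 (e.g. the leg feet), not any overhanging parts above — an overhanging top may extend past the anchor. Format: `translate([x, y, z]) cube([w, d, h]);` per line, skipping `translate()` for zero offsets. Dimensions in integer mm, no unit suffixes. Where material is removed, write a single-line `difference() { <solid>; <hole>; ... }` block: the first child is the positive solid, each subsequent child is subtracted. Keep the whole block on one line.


difference() { translate([214, 316, 0]) cube([4610, 122, 2590]); translate([2932, 316, 0]) cube([795, 122, 2009]); }
translate([214, 5454, 0]) cube([4610, 122, 2590]);
translate([214, 438, 0]) cube([122, 5016, 2590]);
translate([4702, 438, 0]) cube([122, 5016, 2590]);


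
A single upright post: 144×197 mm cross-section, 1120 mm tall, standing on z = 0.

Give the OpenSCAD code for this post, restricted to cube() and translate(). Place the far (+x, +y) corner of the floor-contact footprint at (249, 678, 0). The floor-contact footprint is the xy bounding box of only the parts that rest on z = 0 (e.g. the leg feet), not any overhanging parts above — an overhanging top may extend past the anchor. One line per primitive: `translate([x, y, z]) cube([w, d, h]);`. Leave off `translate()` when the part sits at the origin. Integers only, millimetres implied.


translate([105, 481, 0]) cube([144, 197, 1120]);


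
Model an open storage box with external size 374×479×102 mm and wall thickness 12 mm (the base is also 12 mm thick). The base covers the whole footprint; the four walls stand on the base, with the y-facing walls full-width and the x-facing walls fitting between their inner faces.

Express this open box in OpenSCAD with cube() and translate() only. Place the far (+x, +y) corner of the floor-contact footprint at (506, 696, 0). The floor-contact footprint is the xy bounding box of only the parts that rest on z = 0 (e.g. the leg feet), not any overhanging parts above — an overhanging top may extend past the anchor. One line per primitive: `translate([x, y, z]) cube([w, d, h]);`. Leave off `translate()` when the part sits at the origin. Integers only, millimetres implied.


translate([132, 217, 0]) cube([374, 479, 12]);
translate([132, 217, 12]) cube([374, 12, 90]);
translate([132, 684, 12]) cube([374, 12, 90]);
translate([132, 229, 12]) cube([12, 455, 90]);
translate([494, 229, 12]) cube([12, 455, 90]);


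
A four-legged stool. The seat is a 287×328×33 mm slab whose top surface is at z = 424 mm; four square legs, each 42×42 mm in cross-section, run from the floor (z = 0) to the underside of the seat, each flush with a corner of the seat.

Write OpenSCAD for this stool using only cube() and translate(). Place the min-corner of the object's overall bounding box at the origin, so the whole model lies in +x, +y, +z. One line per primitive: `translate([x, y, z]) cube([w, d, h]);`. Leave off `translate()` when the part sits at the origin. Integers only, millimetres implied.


translate([0, 0, 391]) cube([287, 328, 33]);
cube([42, 42, 391]);
translate([245, 0, 0]) cube([42, 42, 391]);
translate([0, 286, 0]) cube([42, 42, 391]);
translate([245, 286, 0]) cube([42, 42, 391]);


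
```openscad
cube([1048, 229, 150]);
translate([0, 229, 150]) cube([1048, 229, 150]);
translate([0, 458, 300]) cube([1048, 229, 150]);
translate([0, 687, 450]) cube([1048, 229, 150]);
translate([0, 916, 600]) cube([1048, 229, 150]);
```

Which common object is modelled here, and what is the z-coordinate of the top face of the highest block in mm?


A staircase. The total rise is 750 mm.

5 identical blocks, each offset up and back from the previous — a staircase. Each step is 150 mm tall and there are 5 of them, so the total rise is 5 × 150 = 750 mm.
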